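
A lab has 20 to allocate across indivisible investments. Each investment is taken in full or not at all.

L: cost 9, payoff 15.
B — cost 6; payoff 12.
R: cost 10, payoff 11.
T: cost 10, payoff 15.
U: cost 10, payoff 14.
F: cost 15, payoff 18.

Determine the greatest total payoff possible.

This is a 0-1 knapsack instance.
L + T: cost 9 + 10 = 19 ≤ 20, payoff 15 + 15 = 30.
L + U: cost 9 + 10 = 19 ≤ 20, payoff 15 + 14 = 29.
T + U: cost 10 + 10 = 20 ≤ 20, payoff 15 + 14 = 29.
Best is L and T with total payoff 30.

30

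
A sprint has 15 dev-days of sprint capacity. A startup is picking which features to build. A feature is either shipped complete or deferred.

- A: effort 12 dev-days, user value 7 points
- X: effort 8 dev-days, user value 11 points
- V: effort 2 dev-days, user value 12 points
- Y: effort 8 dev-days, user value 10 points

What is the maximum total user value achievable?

Take X and V: effort 8 + 2 = 10 ≤ 15, user value 11 + 12 = 23.
No other feasible combination does better.

23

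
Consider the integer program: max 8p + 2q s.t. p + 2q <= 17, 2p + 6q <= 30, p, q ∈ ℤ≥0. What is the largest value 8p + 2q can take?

120

(p,q)=(15,0): 1·15+2·0=15≤17, 2·15+6·0=30≤30, objective 120.
(p,q)=(14,0): 1·14+2·0=14≤17, 2·14+6·0=28≤30, objective 112.
The best lattice point is (15,0), giving 120.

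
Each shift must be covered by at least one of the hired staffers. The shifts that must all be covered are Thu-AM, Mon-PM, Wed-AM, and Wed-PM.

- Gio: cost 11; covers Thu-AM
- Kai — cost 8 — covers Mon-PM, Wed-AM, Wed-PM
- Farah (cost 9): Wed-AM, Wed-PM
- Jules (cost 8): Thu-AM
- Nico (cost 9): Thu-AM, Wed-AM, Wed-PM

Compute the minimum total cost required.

16

This is an integer covering problem.
Choose Kai and Jules: together they cover Thu-AM, Mon-PM, Wed-AM, Wed-PM — every shift.
Total cost: 8 + 8 = 16.
No cover costs less than 16.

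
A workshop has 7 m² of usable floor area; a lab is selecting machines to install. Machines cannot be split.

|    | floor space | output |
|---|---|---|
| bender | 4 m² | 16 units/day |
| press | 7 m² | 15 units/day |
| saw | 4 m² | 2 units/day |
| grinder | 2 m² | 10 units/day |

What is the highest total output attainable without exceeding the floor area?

26

Allowing fractional choices, the relaxed optimum would be about 28.1, but machines are indivisible.
press: floor space 7 ≤ 7, output 15.
bender + grinder: floor space 4 + 2 = 6 ≤ 7, output 16 + 10 = 26.
bender: floor space 4 ≤ 7, output 16.
Best is bender and grinder with total output 26.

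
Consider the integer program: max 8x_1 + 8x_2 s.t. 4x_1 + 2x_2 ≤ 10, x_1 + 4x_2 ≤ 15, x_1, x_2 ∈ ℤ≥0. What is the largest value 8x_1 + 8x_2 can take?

32

(x_1,x_2)=(1,3): 4·1+2·3=10≤10, 1·1+4·3=13≤15, objective 32.
(x_1,x_2)=(1,2): 4·1+2·2=8≤10, 1·1+4·2=9≤15, objective 24.
The best lattice point is (1,3), giving 32.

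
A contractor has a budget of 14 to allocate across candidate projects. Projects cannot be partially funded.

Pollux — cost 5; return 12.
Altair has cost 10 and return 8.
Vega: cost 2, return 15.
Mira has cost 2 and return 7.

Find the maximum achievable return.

34

This is a 0-1 knapsack instance.
Allowing fractional choices, the relaxed optimum would be about 38.0, but projects are indivisible.
Pollux + Vega + Mira: cost 5 + 2 + 2 = 9 ≤ 14, return 12 + 15 + 7 = 34.
Altair + Vega + Mira: cost 10 + 2 + 2 = 14 ≤ 14, return 8 + 15 + 7 = 30.
Best is Pollux, Vega, and Mira with total return 34.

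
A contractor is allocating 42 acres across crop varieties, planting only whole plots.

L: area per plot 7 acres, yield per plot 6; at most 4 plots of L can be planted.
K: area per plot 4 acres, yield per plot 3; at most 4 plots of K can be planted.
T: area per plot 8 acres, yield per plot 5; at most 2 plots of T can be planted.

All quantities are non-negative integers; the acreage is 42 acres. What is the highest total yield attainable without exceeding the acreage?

33

Take 4×L and 3×K: area 40 ≤ 42, yield 4·6 + 3·3 = 33.
L has the best ratio (6/7) and is taken to its limit of 4; remaining capacity is filled optimally with the others.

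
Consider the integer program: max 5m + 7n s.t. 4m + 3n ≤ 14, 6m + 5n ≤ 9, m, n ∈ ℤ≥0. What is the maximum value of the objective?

(m,n)=(0,1) is feasible, giving 7.
(m,n)=(1,0) is feasible, giving 5.
(m,n)=(0,0) is feasible, giving 0.
The best lattice point is (0,1), giving 7.

7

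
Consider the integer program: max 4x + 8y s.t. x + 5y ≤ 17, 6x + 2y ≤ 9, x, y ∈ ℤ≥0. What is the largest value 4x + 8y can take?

24

The continuous relaxation peaks at (0.393, 3.32) with value 28.14; rounding to a feasible lattice point costs some objective.
(x,y)=(0,3): 1·0+5·3=15≤17, 6·0+2·3=6≤9, objective 24.
(x,y)=(0,2): 1·0+5·2=10≤17, 6·0+2·2=4≤9, objective 16.
Maximum is 24 at (x,y)=(0,3).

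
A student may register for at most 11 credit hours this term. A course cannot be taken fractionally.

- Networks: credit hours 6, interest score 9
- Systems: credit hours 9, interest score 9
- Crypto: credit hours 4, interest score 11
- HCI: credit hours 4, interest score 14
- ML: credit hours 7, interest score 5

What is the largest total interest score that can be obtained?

25

This is an integer program with binary decision variables.
Networks + Crypto: credit hours 6 + 4 = 10 ≤ 11, interest score 9 + 11 = 20.
Crypto + HCI: credit hours 4 + 4 = 8 ≤ 11, interest score 11 + 14 = 25.
Networks + HCI: credit hours 6 + 4 = 10 ≤ 11, interest score 9 + 14 = 23.
Best is Crypto and HCI with total interest score 25.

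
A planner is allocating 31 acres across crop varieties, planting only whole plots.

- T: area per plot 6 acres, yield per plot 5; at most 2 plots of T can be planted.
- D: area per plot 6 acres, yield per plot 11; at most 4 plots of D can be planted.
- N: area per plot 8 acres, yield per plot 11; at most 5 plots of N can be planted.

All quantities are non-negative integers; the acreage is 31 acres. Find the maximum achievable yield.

49

This is a bounded integer knapsack.
1×D and 3×N: area 30 ≤ 31, yield 1·11 + 3·11 = 44.
1×T and 4×D: area 30 ≤ 31, yield 1·5 + 4·11 = 49.
Best is 49.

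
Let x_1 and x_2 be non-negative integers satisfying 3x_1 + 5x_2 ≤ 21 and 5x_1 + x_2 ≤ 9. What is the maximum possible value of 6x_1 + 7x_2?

The continuous relaxation peaks at (1.09, 3.55) with value 31.36; rounding to a feasible lattice point costs some objective.
(x_1,x_2)=(0,4): 3·0+5·4=20≤21, 5·0+1·4=4≤9, objective 28.
(x_1,x_2)=(1,3): 3·1+5·3=18≤21, 5·1+1·3=8≤9, objective 27.
The best lattice point is (0,4), giving 28.

28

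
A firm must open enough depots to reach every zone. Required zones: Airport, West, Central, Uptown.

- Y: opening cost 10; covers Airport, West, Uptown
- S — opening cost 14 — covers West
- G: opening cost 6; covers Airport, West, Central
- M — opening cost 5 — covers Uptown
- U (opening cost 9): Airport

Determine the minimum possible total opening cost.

Choose G and M: together they cover Airport, West, Central, Uptown — every zone.
Total opening cost: 6 + 5 = 11.
No cover costs less than 11.

11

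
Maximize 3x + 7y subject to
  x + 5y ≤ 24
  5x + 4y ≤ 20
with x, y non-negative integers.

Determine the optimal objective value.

28

Relaxing integrality, the LP optimum is 33.90 at (x,y) = (0.19, 4.76), which is not an integer point.
(x,y)=(0,4) is feasible, giving 28.
(x,y)=(1,3) is feasible, giving 24.
Maximum is 28 at (x,y)=(0,4).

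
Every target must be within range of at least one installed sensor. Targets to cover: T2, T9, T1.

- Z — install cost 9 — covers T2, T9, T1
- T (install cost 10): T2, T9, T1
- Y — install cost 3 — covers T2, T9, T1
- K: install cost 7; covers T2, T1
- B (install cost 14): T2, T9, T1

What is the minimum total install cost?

3

Y alone covers T2, T9, T1 — every target.
Total install cost: 3.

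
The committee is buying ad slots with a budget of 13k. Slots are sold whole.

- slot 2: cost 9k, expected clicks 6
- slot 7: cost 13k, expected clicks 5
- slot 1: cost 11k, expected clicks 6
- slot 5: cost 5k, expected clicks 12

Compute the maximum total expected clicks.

Treat it as a binary knapsack problem.
Allowing fractional choices, the relaxed optimum would be about 17.3, but ad slots are indivisible.
slot 1: cost 11 ≤ 13, expected clicks 6.
slot 5: cost 5 ≤ 13, expected clicks 12.
slot 2: cost 9 ≤ 13, expected clicks 6.
Best is slot 5 with total expected clicks 12.

12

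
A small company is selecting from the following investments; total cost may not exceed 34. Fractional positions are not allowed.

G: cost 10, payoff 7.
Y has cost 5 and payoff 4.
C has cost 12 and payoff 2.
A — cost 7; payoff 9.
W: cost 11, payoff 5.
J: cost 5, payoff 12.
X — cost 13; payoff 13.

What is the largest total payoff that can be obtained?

38

Allowing fractional choices, the relaxed optimum would be about 40.8, but investments are indivisible.
G + Y + J + X: cost 10 + 5 + 5 + 13 = 33 ≤ 34, payoff 7 + 4 + 12 + 13 = 36.
Y + A + J + X: cost 5 + 7 + 5 + 13 = 30 ≤ 34, payoff 4 + 9 + 12 + 13 = 38.
Best is Y, A, J, and X with total payoff 38.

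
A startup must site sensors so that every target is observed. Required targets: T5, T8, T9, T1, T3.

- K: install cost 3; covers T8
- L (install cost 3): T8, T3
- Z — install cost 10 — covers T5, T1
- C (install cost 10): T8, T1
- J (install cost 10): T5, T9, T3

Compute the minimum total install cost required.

20

This is an integer covering problem.
The greedy cost-per-new-target heuristic would pick L, Z, and J for 23, but a cheaper cover exists.
Choose C and J: together they cover T5, T8, T9, T1, T3 — every target.
Total install cost: 10 + 10 = 20.
No cover costs less than 20.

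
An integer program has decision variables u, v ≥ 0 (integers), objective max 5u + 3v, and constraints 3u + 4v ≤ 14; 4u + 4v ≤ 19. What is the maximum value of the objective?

20

The continuous relaxation peaks at (4.67, 0) with value 23.33; rounding to a feasible lattice point costs some objective.
(u,v)=(4,0): 3·4+4·0=12≤14, 4·4+4·0=16≤19, objective 20.
(u,v)=(3,1): 3·3+4·1=13≤14, 4·3+4·1=16≤19, objective 18.
No feasible integer point exceeds 20.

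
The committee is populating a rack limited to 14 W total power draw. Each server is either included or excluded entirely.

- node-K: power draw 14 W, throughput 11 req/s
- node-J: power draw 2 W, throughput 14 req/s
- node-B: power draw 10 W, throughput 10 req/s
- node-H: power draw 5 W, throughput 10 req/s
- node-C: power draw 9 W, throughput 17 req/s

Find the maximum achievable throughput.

This is an integer program with binary decision variables.
Allowing fractional choices, the relaxed optimum would be about 37.2, but servers are indivisible.
node-H + node-C: power draw 5 + 9 = 14 ≤ 14, throughput 10 + 17 = 27.
node-J + node-C: power draw 2 + 9 = 11 ≤ 14, throughput 14 + 17 = 31.
node-J + node-H: power draw 2 + 5 = 7 ≤ 14, throughput 14 + 10 = 24.
Best is node-J and node-C with total throughput 31.

31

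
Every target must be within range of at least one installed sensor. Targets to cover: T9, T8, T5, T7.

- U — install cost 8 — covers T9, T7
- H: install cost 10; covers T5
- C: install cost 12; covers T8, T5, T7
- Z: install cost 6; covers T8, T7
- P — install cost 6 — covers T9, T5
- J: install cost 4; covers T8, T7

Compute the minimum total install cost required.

10

Choose P and J: together they cover T9, T8, T5, T7 — every target.
Total install cost: 6 + 4 = 10.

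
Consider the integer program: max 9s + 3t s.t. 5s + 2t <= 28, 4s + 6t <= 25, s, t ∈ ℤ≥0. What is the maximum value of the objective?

(s,t)=(5,0): 5·5+2·0=25≤28, 4·5+6·0=20≤25, objective 45.
(s,t)=(4,1): 5·4+2·1=22≤28, 4·4+6·1=22≤25, objective 39.
Maximum is 45 at (s,t)=(5,0).

45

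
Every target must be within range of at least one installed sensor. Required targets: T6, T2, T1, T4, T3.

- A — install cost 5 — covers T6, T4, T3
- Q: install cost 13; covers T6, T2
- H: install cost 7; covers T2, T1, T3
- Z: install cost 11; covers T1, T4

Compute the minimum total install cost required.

12

Choose A and H: together they cover T6, T2, T1, T4, T3 — every target.
Total install cost: 5 + 7 = 12.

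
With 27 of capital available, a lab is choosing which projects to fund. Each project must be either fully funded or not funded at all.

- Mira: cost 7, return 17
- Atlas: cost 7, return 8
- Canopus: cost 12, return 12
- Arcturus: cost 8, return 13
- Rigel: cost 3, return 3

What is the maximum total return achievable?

42

This is an integer program with binary decision variables.
Allowing fractional choices, the relaxed optimum would be about 43.0, but projects are indivisible.
Mira + Atlas + Arcturus: cost 7 + 7 + 8 = 22 ≤ 27, return 17 + 8 + 13 = 38.
Mira + Atlas + Arcturus + Rigel: cost 7 + 7 + 8 + 3 = 25 ≤ 27, return 17 + 8 + 13 + 3 = 41.
Mira + Canopus + Arcturus: cost 7 + 12 + 8 = 27 ≤ 27, return 17 + 12 + 13 = 42.
Best is Mira, Canopus, and Arcturus with total return 42.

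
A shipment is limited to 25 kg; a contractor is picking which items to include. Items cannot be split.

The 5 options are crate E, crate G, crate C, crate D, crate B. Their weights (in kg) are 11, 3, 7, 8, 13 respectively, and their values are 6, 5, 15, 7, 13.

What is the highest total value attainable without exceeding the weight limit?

33

This is an integer program with binary decision variables.
Take crate G, crate C, and crate B: weight 3 + 7 + 13 = 23 ≤ 25, value 5 + 15 + 13 = 33.
No other feasible combination does better.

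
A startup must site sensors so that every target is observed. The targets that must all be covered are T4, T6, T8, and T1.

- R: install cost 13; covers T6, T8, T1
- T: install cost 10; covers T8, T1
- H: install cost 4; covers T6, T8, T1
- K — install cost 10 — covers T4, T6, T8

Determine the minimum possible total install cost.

14

This is an integer covering problem.
Choose H and K: together they cover T4, T6, T8, T1 — every target.
Total install cost: 4 + 10 = 14.
No cover costs less than 14.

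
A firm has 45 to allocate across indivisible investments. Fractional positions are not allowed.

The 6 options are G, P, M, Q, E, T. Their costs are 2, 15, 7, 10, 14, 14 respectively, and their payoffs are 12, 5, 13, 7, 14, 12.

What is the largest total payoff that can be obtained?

Take G, M, E, and T: cost 2 + 7 + 14 + 14 = 37 ≤ 45, payoff 12 + 13 + 14 + 12 = 51.
No other feasible combination does better.

51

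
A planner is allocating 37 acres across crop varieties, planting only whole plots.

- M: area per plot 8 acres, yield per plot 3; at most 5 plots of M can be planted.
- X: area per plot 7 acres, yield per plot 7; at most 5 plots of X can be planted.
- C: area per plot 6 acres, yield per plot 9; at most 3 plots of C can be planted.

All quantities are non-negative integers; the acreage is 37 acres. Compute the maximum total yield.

41

3×X and 2×C: area 33 ≤ 37, yield 3·7 + 2·9 = 39.
2×X and 3×C: area 32 ≤ 37, yield 2·7 + 3·9 = 41.
Best is 41.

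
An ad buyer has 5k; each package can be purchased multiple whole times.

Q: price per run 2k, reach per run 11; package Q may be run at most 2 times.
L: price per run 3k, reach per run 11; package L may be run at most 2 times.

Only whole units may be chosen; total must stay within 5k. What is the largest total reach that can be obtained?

This is a bounded integer knapsack.
Q has the best ratio (11/2); taking only Q gives at most 2×11 = 22 (stopped by the price limit).
Optimal: 1×Q and 1×L: price 5 ≤ 5, reach 1·11 + 1·11 = 22.

22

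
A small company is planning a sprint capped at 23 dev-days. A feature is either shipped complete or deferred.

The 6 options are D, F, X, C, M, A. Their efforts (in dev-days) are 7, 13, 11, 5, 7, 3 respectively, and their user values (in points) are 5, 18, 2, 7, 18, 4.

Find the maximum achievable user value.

40

Allowing fractional choices, the relaxed optimum would be about 40.2, but features are indivisible.
F + M: effort 13 + 7 = 20 ≤ 23, user value 18 + 18 = 36.
F + M + A: effort 13 + 7 + 3 = 23 ≤ 23, user value 18 + 18 + 4 = 40.
Best is F, M, and A with total user value 40.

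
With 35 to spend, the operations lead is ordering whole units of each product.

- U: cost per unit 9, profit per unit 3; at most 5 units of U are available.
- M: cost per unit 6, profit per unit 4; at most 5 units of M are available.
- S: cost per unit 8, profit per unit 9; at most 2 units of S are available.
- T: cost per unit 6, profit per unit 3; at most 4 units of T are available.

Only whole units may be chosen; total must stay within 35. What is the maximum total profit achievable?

S has the best ratio (9/8); taking only S gives at most 2×9 = 18 (stopped by the supply cap of 2).
Mixing does better — 3×M and 2×S: cost 34 ≤ 35, profit 3·4 + 2·9 = 30.

30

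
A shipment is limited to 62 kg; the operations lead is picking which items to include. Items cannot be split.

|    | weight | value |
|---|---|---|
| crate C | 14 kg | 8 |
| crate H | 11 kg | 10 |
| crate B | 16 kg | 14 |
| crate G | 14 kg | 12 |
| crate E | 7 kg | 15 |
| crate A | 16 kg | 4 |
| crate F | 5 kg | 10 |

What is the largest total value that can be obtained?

Allowing fractional choices, the relaxed optimum would be about 66.1, but items are indivisible.
crate H + crate B + crate G + crate E + crate F: weight 11 + 16 + 14 + 7 + 5 = 53 ≤ 62, value 10 + 14 + 12 + 15 + 10 = 61.
crate C + crate B + crate G + crate E + crate F: weight 14 + 16 + 14 + 7 + 5 = 56 ≤ 62, value 8 + 14 + 12 + 15 + 10 = 59.
Best is crate H, crate B, crate G, crate E, and crate F with total value 61.

61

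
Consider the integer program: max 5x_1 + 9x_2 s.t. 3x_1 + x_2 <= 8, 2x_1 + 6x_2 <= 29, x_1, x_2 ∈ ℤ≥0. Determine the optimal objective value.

(x_1,x_2)=(1,4) is feasible, giving 41.
(x_1,x_2)=(0,4) is feasible, giving 36.
(x_1,x_2)=(1,3) is feasible, giving 32.
(x_1,x_2)=(0,3) is feasible, giving 27.
No feasible integer point exceeds 41.

41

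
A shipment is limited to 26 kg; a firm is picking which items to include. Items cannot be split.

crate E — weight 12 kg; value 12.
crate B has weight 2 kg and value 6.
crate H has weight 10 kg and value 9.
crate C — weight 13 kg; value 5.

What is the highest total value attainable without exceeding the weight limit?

27

This is an integer program with binary decision variables.
Allowing fractional choices, the relaxed optimum would be about 27.8, but items are indivisible.
crate E + crate H: weight 12 + 10 = 22 ≤ 26, value 12 + 9 = 21.
crate E + crate B + crate H: weight 12 + 2 + 10 = 24 ≤ 26, value 12 + 6 + 9 = 27.
Best is crate E, crate B, and crate H with total value 27.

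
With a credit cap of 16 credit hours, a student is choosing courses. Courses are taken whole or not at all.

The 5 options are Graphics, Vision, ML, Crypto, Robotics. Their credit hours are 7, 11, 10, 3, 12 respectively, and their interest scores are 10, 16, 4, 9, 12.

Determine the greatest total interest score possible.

25

Allowing fractional choices, the relaxed optimum would be about 27.9, but courses are indivisible.
Vision + Crypto: credit hours 11 + 3 = 14 ≤ 16, interest score 16 + 9 = 25.
Crypto + Robotics: credit hours 3 + 12 = 15 ≤ 16, interest score 9 + 12 = 21.
Graphics + Crypto: credit hours 7 + 3 = 10 ≤ 16, interest score 10 + 9 = 19.
Best is Vision and Crypto with total interest score 25.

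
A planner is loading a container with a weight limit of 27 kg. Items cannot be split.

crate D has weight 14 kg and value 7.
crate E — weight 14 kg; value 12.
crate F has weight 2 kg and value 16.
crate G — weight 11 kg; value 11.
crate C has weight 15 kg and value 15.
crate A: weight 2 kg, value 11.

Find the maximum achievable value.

Allowing fractional choices, the relaxed optimum would be about 50.0, but items are indivisible.
crate E + crate F + crate A: weight 14 + 2 + 2 = 18 ≤ 27, value 12 + 16 + 11 = 39.
crate F + crate C + crate A: weight 2 + 15 + 2 = 19 ≤ 27, value 16 + 15 + 11 = 42.
Best is crate F, crate C, and crate A with total value 42.

42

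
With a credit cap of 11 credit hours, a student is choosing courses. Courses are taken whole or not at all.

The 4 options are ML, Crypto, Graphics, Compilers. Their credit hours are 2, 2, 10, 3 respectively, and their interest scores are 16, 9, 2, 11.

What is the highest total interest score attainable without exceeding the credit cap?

36

ML + Crypto: credit hours 2 + 2 = 4 ≤ 11, interest score 16 + 9 = 25.
ML + Compilers: credit hours 2 + 3 = 5 ≤ 11, interest score 16 + 11 = 27.
ML + Crypto + Compilers: credit hours 2 + 2 + 3 = 7 ≤ 11, interest score 16 + 9 + 11 = 36.
Best is ML, Crypto, and Compilers with total interest score 36.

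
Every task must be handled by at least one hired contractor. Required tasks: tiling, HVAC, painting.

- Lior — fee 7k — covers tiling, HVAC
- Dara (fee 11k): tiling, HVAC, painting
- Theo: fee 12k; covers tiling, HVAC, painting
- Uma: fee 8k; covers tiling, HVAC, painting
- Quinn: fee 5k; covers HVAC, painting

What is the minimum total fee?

8

This is an integer covering problem.
The greedy cost-per-new-task heuristic would pick Quinn and Lior for 12, but a cheaper cover exists.
Uma alone covers tiling, HVAC, painting — every task.
Total fee: 8.
No cover costs less than 8.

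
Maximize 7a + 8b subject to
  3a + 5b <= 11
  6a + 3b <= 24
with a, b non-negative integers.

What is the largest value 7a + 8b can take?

22

The continuous relaxation peaks at (3.67, 0) with value 25.67; rounding to a feasible lattice point costs some objective.
(a,b)=(2,1) is feasible, giving 22.
(a,b)=(3,0) is feasible, giving 21.
(a,b)=(1,1) is feasible, giving 15.
(a,b)=(2,0) is feasible, giving 14.
Maximum is 22 at (a,b)=(2,1).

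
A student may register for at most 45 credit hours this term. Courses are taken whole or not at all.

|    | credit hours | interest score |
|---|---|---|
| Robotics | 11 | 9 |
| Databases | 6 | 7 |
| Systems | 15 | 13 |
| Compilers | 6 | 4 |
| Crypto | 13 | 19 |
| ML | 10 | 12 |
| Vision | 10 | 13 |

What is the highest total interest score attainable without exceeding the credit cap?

Allowing fractional choices, the relaxed optimum would be about 56.2, but courses are indivisible.
Databases + Compilers + Crypto + ML + Vision: credit hours 6 + 6 + 13 + 10 + 10 = 45 ≤ 45, interest score 7 + 4 + 19 + 12 + 13 = 55.
Robotics + Crypto + ML + Vision: credit hours 11 + 13 + 10 + 10 = 44 ≤ 45, interest score 9 + 19 + 12 + 13 = 53.
Databases + Systems + Crypto + Vision: credit hours 6 + 15 + 13 + 10 = 44 ≤ 45, interest score 7 + 13 + 19 + 13 = 52.
Best is Databases, Compilers, Crypto, ML, and Vision with total interest score 55.

55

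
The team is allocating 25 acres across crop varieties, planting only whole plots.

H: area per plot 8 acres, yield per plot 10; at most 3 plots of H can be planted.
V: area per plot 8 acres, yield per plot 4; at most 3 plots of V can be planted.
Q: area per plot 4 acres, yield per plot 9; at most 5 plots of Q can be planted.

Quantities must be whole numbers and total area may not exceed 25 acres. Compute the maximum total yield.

Take 1×H and 4×Q: area 24 ≤ 25, yield 1·10 + 4·9 = 46.
No other integer combination yields more.

46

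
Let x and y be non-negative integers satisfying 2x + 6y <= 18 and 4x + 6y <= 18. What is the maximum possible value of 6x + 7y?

(x,y)=(3,1) is feasible, giving 25.
(x,y)=(4,0) is feasible, giving 24.
(x,y)=(2,1) is feasible, giving 19.
Maximum is 25 at (x,y)=(3,1).

25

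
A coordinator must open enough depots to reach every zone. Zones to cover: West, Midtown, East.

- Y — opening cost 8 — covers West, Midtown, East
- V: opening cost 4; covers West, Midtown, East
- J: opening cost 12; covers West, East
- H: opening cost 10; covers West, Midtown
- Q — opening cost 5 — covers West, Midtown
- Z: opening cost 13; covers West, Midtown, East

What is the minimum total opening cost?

4

V alone covers West, Midtown, East — every zone.
Total opening cost: 4.
No cover costs less than 4.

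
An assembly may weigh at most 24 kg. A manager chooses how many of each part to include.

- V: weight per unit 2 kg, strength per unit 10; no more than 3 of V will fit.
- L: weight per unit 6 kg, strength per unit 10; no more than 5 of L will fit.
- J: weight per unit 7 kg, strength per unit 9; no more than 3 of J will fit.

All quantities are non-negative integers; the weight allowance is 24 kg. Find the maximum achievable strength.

2×V and 3×L: weight 22 ≤ 24, strength 2·10 + 3·10 = 50.
3×V and 3×L: weight 24 ≤ 24, strength 3·10 + 3·10 = 60.
Best is 60.

60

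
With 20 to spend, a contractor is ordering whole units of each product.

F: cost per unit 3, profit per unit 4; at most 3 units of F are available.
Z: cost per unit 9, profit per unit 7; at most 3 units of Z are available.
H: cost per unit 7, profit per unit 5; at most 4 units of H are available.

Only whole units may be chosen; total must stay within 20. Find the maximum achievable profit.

3×F and 1×Z: cost 18 ≤ 20, profit 3·4 + 1·7 = 19.
2×F and 2×H: cost 20 ≤ 20, profit 2·4 + 2·5 = 18.
Best is 19.

19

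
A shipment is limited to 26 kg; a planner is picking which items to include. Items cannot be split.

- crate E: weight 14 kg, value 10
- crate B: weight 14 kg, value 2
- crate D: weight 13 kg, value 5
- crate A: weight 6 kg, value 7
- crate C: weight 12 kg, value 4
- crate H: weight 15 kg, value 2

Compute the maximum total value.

Take crate E and crate A: weight 14 + 6 = 20 ≤ 26, value 10 + 7 = 17.
No other feasible combination does better.

17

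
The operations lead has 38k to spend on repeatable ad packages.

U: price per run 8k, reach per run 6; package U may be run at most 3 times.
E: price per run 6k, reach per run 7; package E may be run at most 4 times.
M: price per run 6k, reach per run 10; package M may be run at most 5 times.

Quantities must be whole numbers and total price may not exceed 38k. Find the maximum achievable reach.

1×U and 5×M: price 38 ≤ 38, reach 1·6 + 5·10 = 56.
1×E and 5×M: price 36 ≤ 38, reach 1·7 + 5·10 = 57.
Best is 57.

57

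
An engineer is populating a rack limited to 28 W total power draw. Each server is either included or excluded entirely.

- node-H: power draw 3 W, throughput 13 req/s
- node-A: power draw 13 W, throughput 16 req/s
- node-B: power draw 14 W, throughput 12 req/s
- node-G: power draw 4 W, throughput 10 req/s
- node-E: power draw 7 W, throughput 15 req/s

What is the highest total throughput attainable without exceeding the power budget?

This is an integer program with binary decision variables.
Take node-H, node-A, node-G, and node-E: power draw 3 + 13 + 4 + 7 = 27 ≤ 28, throughput 13 + 16 + 10 + 15 = 54.
No other feasible combination does better.

54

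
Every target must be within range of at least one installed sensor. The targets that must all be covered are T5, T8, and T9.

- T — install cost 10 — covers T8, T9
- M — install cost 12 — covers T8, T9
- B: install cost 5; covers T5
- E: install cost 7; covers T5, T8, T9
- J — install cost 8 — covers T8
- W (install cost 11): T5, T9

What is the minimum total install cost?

7

E alone covers T5, T8, T9 — every target.
Total install cost: 7.
No cover costs less than 7.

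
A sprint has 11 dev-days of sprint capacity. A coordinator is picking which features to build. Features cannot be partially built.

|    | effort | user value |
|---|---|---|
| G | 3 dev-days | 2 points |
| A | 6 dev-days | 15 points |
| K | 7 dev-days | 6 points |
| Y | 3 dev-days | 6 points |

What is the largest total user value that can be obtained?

Take A and Y: effort 6 + 3 = 9 ≤ 11, user value 15 + 6 = 21.
No other feasible combination does better.

21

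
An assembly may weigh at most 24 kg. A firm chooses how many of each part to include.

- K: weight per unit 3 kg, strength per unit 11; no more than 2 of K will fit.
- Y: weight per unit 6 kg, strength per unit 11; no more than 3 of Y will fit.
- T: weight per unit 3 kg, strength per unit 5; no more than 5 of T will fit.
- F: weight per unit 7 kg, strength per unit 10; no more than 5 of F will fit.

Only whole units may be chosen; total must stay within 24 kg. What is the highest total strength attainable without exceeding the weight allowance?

55

This is a bounded integer knapsack.
K has the best ratio (11/3); taking only K gives at most 2×11 = 22 (stopped by the supply cap of 2).
Mixing does better — 2×K and 3×Y: weight 24 ≤ 24, strength 2·11 + 3·11 = 55.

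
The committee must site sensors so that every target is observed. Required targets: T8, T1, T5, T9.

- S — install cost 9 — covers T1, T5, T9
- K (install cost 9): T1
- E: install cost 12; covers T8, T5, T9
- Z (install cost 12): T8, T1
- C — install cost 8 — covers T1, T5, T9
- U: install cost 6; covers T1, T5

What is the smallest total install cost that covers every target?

18

This is an integer covering problem.
Choose E and U: together they cover T8, T1, T5, T9 — every target.
Total install cost: 12 + 6 = 18.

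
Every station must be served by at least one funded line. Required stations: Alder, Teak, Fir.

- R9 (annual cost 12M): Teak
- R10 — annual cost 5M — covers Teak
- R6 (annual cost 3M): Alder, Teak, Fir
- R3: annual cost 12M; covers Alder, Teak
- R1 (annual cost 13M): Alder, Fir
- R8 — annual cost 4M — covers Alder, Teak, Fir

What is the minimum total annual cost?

This is a weighted set-cover instance.
R6 alone covers Alder, Teak, Fir — every station.
Total annual cost: 3.

3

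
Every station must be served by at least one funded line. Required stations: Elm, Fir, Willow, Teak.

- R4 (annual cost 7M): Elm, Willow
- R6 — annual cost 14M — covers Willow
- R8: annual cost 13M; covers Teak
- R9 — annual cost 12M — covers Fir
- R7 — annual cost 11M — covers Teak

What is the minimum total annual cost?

This is a weighted set-cover instance.
Choose R4, R9, and R7: together they cover Elm, Fir, Willow, Teak — every station.
Total annual cost: 7 + 12 + 11 = 30.
No cover costs less than 30.

30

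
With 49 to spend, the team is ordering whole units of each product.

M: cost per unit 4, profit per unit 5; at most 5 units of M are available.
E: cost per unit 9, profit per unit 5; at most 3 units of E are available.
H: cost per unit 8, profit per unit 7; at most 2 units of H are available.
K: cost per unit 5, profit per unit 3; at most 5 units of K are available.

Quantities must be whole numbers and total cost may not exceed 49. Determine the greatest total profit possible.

45

M has the best ratio (5/4); taking only M gives at most 5×5 = 25 (stopped by the supply cap of 5).
Mixing does better — 5×M, 2×H, and 2×K: cost 46 ≤ 49, profit 5·5 + 2·7 + 2·3 = 45.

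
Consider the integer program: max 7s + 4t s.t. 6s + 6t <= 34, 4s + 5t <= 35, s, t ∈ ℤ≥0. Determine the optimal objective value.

35

(s,t)=(5,0): 6·5+6·0=30≤34, 4·5+5·0=20≤35, objective 35.
(s,t)=(4,1): 6·4+6·1=30≤34, 4·4+5·1=21≤35, objective 32.
(s,t)=(4,0): 6·4+6·0=24≤34, 4·4+5·0=16≤35, objective 28.
No feasible integer point exceeds 35.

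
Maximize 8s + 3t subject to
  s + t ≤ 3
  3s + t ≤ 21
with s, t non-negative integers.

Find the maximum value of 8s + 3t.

(s,t)=(3,0): 1·3+1·0=3≤3, 3·3+1·0=9≤21, objective 24.
(s,t)=(2,1): 1·2+1·1=3≤3, 3·2+1·1=7≤21, objective 19.
(s,t)=(2,0): 1·2+1·0=2≤3, 3·2+1·0=6≤21, objective 16.
No feasible integer point exceeds 24.

24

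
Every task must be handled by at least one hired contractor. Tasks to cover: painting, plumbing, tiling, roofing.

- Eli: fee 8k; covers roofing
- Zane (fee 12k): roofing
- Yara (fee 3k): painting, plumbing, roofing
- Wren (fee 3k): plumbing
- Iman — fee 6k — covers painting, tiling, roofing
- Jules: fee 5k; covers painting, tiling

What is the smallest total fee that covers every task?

Choose Yara and Jules: together they cover painting, plumbing, tiling, roofing — every task.
Total fee: 3 + 5 = 8.
No cover costs less than 8.

8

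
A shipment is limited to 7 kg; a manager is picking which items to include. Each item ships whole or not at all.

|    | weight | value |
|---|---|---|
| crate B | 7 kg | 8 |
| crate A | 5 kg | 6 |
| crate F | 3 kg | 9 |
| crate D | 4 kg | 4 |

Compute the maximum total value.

crate F: weight 3 ≤ 7, value 9.
crate B: weight 7 ≤ 7, value 8.
crate F + crate D: weight 3 + 4 = 7 ≤ 7, value 9 + 4 = 13.
Best is crate F and crate D with total value 13.

13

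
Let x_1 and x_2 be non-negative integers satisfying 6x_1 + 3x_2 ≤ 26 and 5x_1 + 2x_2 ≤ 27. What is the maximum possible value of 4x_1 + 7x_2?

56

Relaxing integrality, the LP optimum is 60.67 at (x_1,x_2) = (0, 8.67), which is not an integer point.
(x_1,x_2)=(0,8): 6·0+3·8=24≤26, 5·0+2·8=16≤27, objective 56.
(x_1,x_2)=(0,7): 6·0+3·7=21≤26, 5·0+2·7=14≤27, objective 49.
The best lattice point is (0,8), giving 56.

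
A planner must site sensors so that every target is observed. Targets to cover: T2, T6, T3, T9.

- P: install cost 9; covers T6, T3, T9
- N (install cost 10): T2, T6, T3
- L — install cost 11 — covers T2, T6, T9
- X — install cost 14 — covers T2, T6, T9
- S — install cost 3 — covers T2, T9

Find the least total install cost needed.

12

Choose P and S: together they cover T2, T6, T3, T9 — every target.
Total install cost: 9 + 3 = 12.
No cover costs less than 12.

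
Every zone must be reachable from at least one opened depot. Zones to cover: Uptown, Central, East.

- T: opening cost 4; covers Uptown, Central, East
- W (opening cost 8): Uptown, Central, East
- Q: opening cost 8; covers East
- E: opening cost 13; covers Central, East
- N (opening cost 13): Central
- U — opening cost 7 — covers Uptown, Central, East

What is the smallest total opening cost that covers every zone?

4

This is a weighted set-cover instance.
T alone covers Uptown, Central, East — every zone.
Total opening cost: 4.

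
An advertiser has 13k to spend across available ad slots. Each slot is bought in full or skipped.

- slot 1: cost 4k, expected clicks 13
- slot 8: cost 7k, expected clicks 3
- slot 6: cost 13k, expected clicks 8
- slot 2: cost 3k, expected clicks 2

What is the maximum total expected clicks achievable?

Allowing fractional choices, the relaxed optimum would be about 18.7, but ad slots are indivisible.
slot 1 + slot 2: cost 4 + 3 = 7 ≤ 13, expected clicks 13 + 2 = 15.
slot 1 + slot 8: cost 4 + 7 = 11 ≤ 13, expected clicks 13 + 3 = 16.
Best is slot 1 and slot 8 with total expected clicks 16.

16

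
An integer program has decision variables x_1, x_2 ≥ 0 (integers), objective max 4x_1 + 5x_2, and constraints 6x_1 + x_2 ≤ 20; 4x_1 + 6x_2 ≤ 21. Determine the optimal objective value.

(x_1,x_2)=(2,2): 6·2+1·2=14≤20, 4·2+6·2=20≤21, objective 18.
(x_1,x_2)=(3,1): 6·3+1·1=19≤20, 4·3+6·1=18≤21, objective 17.
(x_1,x_2)=(1,2): 6·1+1·2=8≤20, 4·1+6·2=16≤21, objective 14.
Maximum is 18 at (x_1,x_2)=(2,2).

18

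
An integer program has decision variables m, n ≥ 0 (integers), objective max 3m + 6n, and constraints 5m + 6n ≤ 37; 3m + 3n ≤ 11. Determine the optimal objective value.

The continuous relaxation peaks at (0, 3.67) with value 22.00; rounding to a feasible lattice point costs some objective.
(m,n)=(0,3): 5·0+6·3=18≤37, 3·0+3·3=9≤11, objective 18.
(m,n)=(1,2): 5·1+6·2=17≤37, 3·1+3·2=9≤11, objective 15.
(m,n)=(0,2): 5·0+6·2=12≤37, 3·0+3·2=6≤11, objective 12.
No feasible integer point exceeds 18.

18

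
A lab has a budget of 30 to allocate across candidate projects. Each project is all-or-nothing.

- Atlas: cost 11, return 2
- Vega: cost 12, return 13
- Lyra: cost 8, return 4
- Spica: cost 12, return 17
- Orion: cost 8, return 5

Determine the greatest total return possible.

This is an integer program with binary decision variables.
Take Vega and Spica: cost 12 + 12 = 24 ≤ 30, return 13 + 17 = 30.
No other feasible combination does better.

30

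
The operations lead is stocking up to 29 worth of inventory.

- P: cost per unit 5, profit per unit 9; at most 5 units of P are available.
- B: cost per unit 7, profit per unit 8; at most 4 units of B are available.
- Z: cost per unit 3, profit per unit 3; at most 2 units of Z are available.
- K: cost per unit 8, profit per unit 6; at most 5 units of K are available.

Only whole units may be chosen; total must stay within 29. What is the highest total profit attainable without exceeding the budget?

48

P has the best ratio (9/5); taking only P gives at most 5×9 = 45 (stopped by the cost limit).
Mixing does better — 5×P and 1×Z: cost 28 ≤ 29, profit 5·9 + 1·3 = 48.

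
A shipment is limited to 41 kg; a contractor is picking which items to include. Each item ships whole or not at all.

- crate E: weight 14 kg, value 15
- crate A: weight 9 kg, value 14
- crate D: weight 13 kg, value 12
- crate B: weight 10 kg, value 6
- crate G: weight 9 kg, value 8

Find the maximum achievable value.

41

This is a 0-1 knapsack instance.
crate E + crate A + crate D: weight 14 + 9 + 13 = 36 ≤ 41, value 15 + 14 + 12 = 41.
crate A + crate D + crate B + crate G: weight 9 + 13 + 10 + 9 = 41 ≤ 41, value 14 + 12 + 6 + 8 = 40.
Best is crate E, crate A, and crate D with total value 41.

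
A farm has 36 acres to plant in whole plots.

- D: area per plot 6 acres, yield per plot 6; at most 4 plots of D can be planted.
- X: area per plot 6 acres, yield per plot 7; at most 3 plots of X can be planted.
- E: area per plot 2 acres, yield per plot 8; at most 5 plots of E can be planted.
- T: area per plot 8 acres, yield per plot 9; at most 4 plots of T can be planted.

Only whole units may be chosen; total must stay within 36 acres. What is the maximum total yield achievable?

70

E has the best ratio (8/2); taking only E gives at most 5×8 = 40 (stopped by the supply cap of 5).
Mixing does better — 3×X, 5×E, and 1×T: area 36 ≤ 36, yield 3·7 + 5·8 + 1·9 = 70.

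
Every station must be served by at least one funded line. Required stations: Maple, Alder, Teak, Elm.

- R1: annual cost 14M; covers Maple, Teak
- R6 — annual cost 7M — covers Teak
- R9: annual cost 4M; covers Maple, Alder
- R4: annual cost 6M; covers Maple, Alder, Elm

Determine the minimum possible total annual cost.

13

Choose R6 and R4: together they cover Maple, Alder, Teak, Elm — every station.
Total annual cost: 7 + 6 = 13.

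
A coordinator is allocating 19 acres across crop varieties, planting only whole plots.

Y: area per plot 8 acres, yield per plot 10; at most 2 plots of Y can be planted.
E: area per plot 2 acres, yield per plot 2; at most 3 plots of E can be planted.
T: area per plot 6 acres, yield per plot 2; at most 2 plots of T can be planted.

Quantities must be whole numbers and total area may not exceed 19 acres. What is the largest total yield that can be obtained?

Y has the best ratio (10/8); taking only Y gives at most 2×10 = 20 (stopped by the area limit).
Mixing does better — 2×Y and 1×E: area 18 ≤ 19, yield 2·10 + 1·2 = 22.

22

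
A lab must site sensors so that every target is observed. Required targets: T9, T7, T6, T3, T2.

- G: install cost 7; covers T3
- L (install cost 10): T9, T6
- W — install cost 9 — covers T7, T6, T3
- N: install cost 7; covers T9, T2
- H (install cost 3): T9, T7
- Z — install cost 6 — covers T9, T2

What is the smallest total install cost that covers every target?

15

The greedy cost-per-new-target heuristic would pick H, W, and Z for 18, but a cheaper cover exists.
Choose W and Z: together they cover T9, T7, T6, T3, T2 — every target.
Total install cost: 9 + 6 = 15.
No cover costs less than 15.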